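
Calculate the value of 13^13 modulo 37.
By repeated squaring (mod 37): 13^{1}≡13, 13^{2}≡21, 13^{4}≡34, 13^{8}≡9. Then 13^{13} = 13^{8+4+1} ≡ 9 × 34 × 13 ≡ 19 (mod 37)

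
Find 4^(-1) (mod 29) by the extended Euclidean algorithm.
Extended GCD: 4(-7) + 29(1) = 1. So 4^(-1) ≡ -7 ≡ 22 (mod 29). Verify: 4 × 22 = 88 ≡ 1 (mod 29)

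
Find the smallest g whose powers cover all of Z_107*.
g = 2. Powers: [2, 4, 8, 16, 32, 64, ...] generates all 106 non-zero residues.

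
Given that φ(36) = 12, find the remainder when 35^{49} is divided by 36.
By Euler: 35^{12} ≡ 1 mod 36 since gcd(35, 36) = 1. 49 = 4×12 + 1. So 35^{49} ≡ 35^{1} ≡ 35 mod 36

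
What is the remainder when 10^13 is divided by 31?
By repeated squaring mod 31: 10^{1}≡10, 10^{2}≡7, 10^{4}≡18, 10^{8}≡14. Then 10^{13} = 10^{8+4+1} ≡ 14 × 18 × 10 ≡ 9 mod 31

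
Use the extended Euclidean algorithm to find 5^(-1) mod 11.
Extended GCD: 5(-2) + 11(1) = 1. So 5^(-1) ≡ -2 ≡ 9 mod 11. Verify: 5 × 9 = 45 ≡ 1 mod 11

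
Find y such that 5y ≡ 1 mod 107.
Since 107 is prime, by Fermat 5^(-1) ≡ 5^{105} ≡ 43 mod 107. Verify: 5 × 43 = 215 ≡ 1 mod 107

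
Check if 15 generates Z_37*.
ord_37(15) divides 36. For each prime q|36: 15^{18}≡36, 15^{12}≡26, none ≡ 1. So 15 has order 36 and is a primitive root mod 37.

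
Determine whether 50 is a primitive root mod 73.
50^{36} ≡ 1 (mod 73) and 36 < 72, so ord_73(50) = 36 ≠ 72 and 50 is not a primitive root.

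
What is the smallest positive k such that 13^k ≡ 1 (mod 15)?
Powers of 13 mod 15: 13^1≡13, 13^2≡4, 13^3≡7, 13^4≡1. So the order of 13 is 4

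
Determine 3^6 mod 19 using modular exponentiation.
By repeated squaring (mod 19): 3^{1}≡3, 3^{2}≡9, 3^{4}≡5. Then 3^{6} = 3^{4+2} ≡ 5 × 9 ≡ 7 (mod 19)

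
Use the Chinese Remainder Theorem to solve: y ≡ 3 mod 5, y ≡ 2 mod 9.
M = 5 × 9 = 45. M₁ = 9, y₁ ≡ 4 mod 5. M₂ = 5, y₂ ≡ 2 mod 9. y = 3×9×4 + 2×5×2 ≡ 38 mod 45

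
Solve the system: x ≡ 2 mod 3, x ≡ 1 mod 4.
M = 3 × 4 = 12. M₁ = 4, y₁ ≡ 1 mod 3. M₂ = 3, y₂ ≡ 3 mod 4. x = 2×4×1 + 1×3×3 ≡ 5 mod 12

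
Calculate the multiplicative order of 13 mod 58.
Powers of 13 mod 58: 13^1≡13, 13^2≡53, 13^3≡51, 13^4≡25, 13^5≡35, 13^6≡49, 13^7≡57, 13^8≡45, 13^9≡5, 13^10≡7, 13^11≡33, 13^12≡23, 13^13≡9, 13^14≡1. ord_58(13) = 14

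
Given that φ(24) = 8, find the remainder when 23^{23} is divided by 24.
By Euler: 23^{8} ≡ 1 mod 24 since gcd(23, 24) = 1. 23 = 2×8 + 7. So 23^{23} ≡ 23^{7} ≡ 23 mod 24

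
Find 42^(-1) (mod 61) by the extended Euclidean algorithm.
Extended GCD: 42(16) + 61(-11) = 1. So 42^(-1) ≡ 16 (mod 61). Verify: 42 × 16 = 672 ≡ 1 (mod 61)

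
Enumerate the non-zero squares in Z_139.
QRs mod 139: {1, 4, 5, 6, 7, 9, 11, 13, 16, 20, 24, 25, 28, 29, 30, 31, 34, 35, 36, 37, 38, 41, 42, 44, 45, 46, 47, 49, 51, 52, 54, 55, 57, 63, 64, 65, 66, 67, 69, 71, 77, 78, 79, 80, 81, 83, 86, 89, 91, 96, 99, 100, 106, 107, 112, 113, 116, 117, 118, 120, 121, 122, 124, 125, 127, 129, 131, 136, 137}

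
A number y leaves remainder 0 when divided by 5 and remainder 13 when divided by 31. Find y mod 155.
M = 5 × 31 = 155. M₁ = 31, y₁ ≡ 1 mod 5. M₂ = 5, y₂ ≡ 25 mod 31. y = 0×31×1 + 13×5×25 ≡ 75 mod 155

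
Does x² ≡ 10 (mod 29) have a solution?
By Euler's criterion: 10^{14} ≡ 28 (mod 29). Since this equals -1 (≡ 28), 10 is not a QR.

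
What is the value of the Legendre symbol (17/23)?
(17/23) = 17^{11} mod 23 = -1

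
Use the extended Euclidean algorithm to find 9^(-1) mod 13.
Extended GCD: 9(3) + 13(-2) = 1. So 9^(-1) ≡ 3 (mod 13). Verify: 9 × 3 = 27 ≡ 1 (mod 13)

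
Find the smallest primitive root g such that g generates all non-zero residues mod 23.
g = 5. Powers: [5, 2, 10, 4, 20, 8, 17, 16, ...] generates all 22 non-zero residues.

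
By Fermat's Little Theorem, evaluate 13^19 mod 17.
By Fermat: 13^{16} ≡ 1 mod 17. So 13^{19} = 13^{16} · 13^{3} ≡ 13^{3} ≡ 4 mod 17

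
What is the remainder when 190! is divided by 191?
By Wilson's theorem, (190)! ≡ -1 ≡ 190 mod 191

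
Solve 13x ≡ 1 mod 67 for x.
Since 67 is prime, by Fermat 13^(-1) ≡ 13^{65} ≡ 31 mod 67. Verify: 13 × 31 = 403 ≡ 1 mod 67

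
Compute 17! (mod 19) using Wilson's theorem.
(18)! = (17)! × (18) ≡ -1 (mod 19). So (17)! ≡ -1 × (18)^(-1) ≡ (-1)×(-1) = 1 (mod 19)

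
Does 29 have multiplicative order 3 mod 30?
Powers of 29 mod 30: 29^1≡29, 29^2≡1. Already 29^2≡1, so the order is 2 < 3. No, the actual order is 2.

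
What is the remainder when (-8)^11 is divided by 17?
By repeated squaring (mod 17): (-8)^{1}≡9, (-8)^{2}≡13, (-8)^{4}≡16, (-8)^{8}≡1. Then (-8)^{11} = (-8)^{8+2+1} ≡ 1 × 13 × 9 ≡ 15 (mod 17)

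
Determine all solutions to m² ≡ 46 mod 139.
The square roots of 46 mod 139 are 121 and 18. Verify: 121² = 14641 ≡ 46 mod 139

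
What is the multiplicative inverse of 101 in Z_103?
Since 103 is prime, by Fermat 101^(-1) ≡ 101^{101} ≡ 51 mod 103. Verify: 101 × 51 = 5151 ≡ 1 mod 103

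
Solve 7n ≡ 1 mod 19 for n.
Since 19 is prime, by Fermat 7^(-1) ≡ 7^{17} ≡ 11 mod 19. Verify: 7 × 11 = 77 ≡ 1 mod 19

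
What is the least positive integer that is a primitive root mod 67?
g = 2. For each prime q|66: 2^{33}≡66, 2^{22}≡37, 2^{6}≡64, none ≡ 1, so ord_67(2) = 66 and 2 is a primitive root.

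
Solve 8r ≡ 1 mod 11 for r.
Since 11 is prime, by Fermat 8^(-1) ≡ 8^{9} ≡ 7 mod 11. Verify: 8 × 7 = 56 ≡ 1 mod 11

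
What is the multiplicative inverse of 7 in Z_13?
Since 13 is prime, by Fermat 7^(-1) ≡ 7^{11} ≡ 2 (mod 13). Verify: 7 × 2 = 14 ≡ 1 (mod 13)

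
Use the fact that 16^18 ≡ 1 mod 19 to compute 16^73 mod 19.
By Fermat: 16^{18} ≡ 1 mod 19. 73 = 4×18 + 1. So 16^{73} ≡ 16^{1} ≡ 16 mod 19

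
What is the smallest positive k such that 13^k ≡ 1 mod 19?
Powers of 13 mod 19: 13^1≡13, 13^2≡17, 13^3≡12, 13^4≡4, 13^5≡14, 13^6≡11, 13^7≡10, 13^8≡16, 13^9≡18, 13^10≡6, 13^11≡2, 13^12≡7, 13^13≡15, 13^14≡5, 13^15≡8, 13^16≡9, 13^17≡3, 13^18≡1. ord_19(13) = 18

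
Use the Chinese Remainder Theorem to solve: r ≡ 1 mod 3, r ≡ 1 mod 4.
M = 3 × 4 = 12. M₁ = 4, y₁ ≡ 1 mod 3. M₂ = 3, y₂ ≡ 3 mod 4. r = 1×4×1 + 1×3×3 ≡ 1 mod 12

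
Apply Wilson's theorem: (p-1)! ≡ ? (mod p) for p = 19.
By Wilson's theorem, (18)! ≡ -1 ≡ 18 (mod 19)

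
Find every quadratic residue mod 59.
Squares in Z_59*: {1, 3, 4, 5, 7, 9, 12, 15, 16, 17, 19, 20, 21, 22, 25, 26, 27, 28, 29, 35, 36, 41, 45, 46, 48, 49, 51, 53, 57}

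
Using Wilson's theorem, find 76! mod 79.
(78)! = (76)! × (77) × (78) ≡ -1 (mod 79). So (76)! ≡ -1 × [(78)(77)]^(-1) ≡ 39 (mod 79)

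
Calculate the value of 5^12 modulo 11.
Using Fermat: 5^{10} ≡ 1 (mod 11). 12 ≡ 2 (mod 10). So 5^{12} ≡ 5^{2} ≡ 3 (mod 11)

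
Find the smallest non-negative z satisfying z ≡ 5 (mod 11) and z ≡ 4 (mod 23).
M = 11 × 23 = 253. M₁ = 23, y₁ ≡ 1 (mod 11). M₂ = 11, y₂ ≡ 21 (mod 23). z = 5×23×1 + 4×11×21 ≡ 27 (mod 253)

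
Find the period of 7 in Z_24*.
Powers of 7 mod 24: 7^1≡7, 7^2≡1. So the order of 7 is 2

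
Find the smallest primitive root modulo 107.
g = 2. Powers: [2, 4, 8, 16, 32, 64, 21, 42, ...] generates all 106 non-zero residues.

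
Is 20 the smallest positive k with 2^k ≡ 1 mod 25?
Powers of 2 mod 25: 2^1≡2, 2^2≡4, 2^3≡8, 2^4≡16, 2^5≡7, 2^6≡14, 2^7≡3, 2^8≡6, 2^9≡12, 2^10≡24, 2^11≡23, 2^12≡21, 2^13≡17, 2^14≡9, 2^15≡18, 2^16≡11, 2^17≡22, 2^18≡19, 2^19≡13, 2^20≡1. First k with 2^k≡1 is k=20. Yes, ord_25(2) = 20.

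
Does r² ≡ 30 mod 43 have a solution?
By Euler's criterion: 30^{21} ≡ 42 mod 43. Since this equals -1 (≡ 42), 30 is not a QR.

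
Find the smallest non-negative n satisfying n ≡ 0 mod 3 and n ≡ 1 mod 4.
M = 3 × 4 = 12. M₁ = 4, y₁ ≡ 1 mod 3. M₂ = 3, y₂ ≡ 3 mod 4. n = 0×4×1 + 1×3×3 ≡ 9 mod 12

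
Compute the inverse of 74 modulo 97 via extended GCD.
Extended GCD: 74(-38) + 97(29) = 1. So 74^(-1) ≡ -38 ≡ 59 (mod 97). Verify: 74 × 59 = 4366 ≡ 1 (mod 97)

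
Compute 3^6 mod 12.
By repeated squaring (mod 12): 3^{1}≡3, 3^{2}≡9, 3^{4}≡9. Then 3^{6} = 3^{4+2} ≡ 9 × 9 ≡ 9 (mod 12)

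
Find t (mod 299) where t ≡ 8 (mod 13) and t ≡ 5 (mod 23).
M = 13 × 23 = 299. M₁ = 23, y₁ ≡ 4 (mod 13). M₂ = 13, y₂ ≡ 16 (mod 23). t = 8×23×4 + 5×13×16 ≡ 281 (mod 299)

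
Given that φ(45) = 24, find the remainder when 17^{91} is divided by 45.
By Euler: 17^{24} ≡ 1 mod 45 since gcd(17, 45) = 1. 91 = 3×24 + 19. So 17^{91} ≡ 17^{19} ≡ 8 mod 45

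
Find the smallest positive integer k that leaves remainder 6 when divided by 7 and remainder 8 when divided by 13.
M = 7 × 13 = 91. M₁ = 13, y₁ ≡ 6 mod 7. M₂ = 7, y₂ ≡ 2 mod 13. k = 6×13×6 + 8×7×2 ≡ 34 mod 91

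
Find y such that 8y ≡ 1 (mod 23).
Since 23 is prime, by Fermat 8^(-1) ≡ 8^{21} ≡ 3 (mod 23). Verify: 8 × 3 = 24 ≡ 1 (mod 23)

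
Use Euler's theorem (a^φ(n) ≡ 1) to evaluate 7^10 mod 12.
By Euler: 7^{4} ≡ 1 mod 12 since gcd(7, 12) = 1. 10 = 2×4 + 2. So 7^{10} ≡ 7^{2} ≡ 1 mod 12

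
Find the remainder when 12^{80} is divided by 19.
By Fermat: 12^{18} ≡ 1 mod 19. 80 = 4×18 + 8. So 12^{80} ≡ 12^{8} ≡ 11 mod 19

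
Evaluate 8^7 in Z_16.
By repeated squaring (mod 16): 8^{1}≡8, 8^{2}≡0, 8^{4}≡0. Then 8^{7} = 8^{4+2+1} ≡ 0 × 0 × 8 ≡ 0 (mod 16)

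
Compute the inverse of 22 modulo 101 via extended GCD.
Extended GCD: 22(23) + 101(-5) = 1. So 22^(-1) ≡ 23 (mod 101). Verify: 22 × 23 = 506 ≡ 1 (mod 101)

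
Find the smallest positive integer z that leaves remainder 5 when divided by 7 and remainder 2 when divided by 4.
M = 7 × 4 = 28. M₁ = 4, y₁ ≡ 2 (mod 7). M₂ = 7, y₂ ≡ 3 (mod 4). z = 5×4×2 + 2×7×3 ≡ 26 (mod 28)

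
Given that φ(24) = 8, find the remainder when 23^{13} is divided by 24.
By Euler: 23^{8} ≡ 1 (mod 24) since gcd(23, 24) = 1. 13 = 1×8 + 5. So 23^{13} ≡ 23^{5} ≡ 23 (mod 24)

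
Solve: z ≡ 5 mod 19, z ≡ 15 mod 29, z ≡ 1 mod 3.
M = 19 × 29 × 3 = 1653. M₁ = 87, y₁ ≡ 7 mod 19. M₂ = 57, y₂ ≡ 28 mod 29. M₃ = 551, y₃ ≡ 2 mod 3. z = 5×87×7 + 15×57×28 + 1×551×2 ≡ 1639 mod 1653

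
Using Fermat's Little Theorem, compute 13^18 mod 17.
By Fermat: 13^{16} ≡ 1 mod 17. So 13^{18} = 13^{16} · 13^{2} ≡ 13^{2} ≡ 16 mod 17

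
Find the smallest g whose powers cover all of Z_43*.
g = 3. Powers: [3, 9, 27, 38, 28, 41, ...] generates all 42 non-zero residues.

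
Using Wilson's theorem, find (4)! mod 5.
By Wilson's theorem, (4)! ≡ -1 ≡ 4 (mod 5)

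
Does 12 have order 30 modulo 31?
ord_31(12) divides 30. For each prime q|30: 12^{15}≡30, 12^{10}≡25, 12^{6}≡2, none ≡ 1. So 12 has order 30 and is a primitive root mod 31.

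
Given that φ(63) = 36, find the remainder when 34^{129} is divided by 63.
By Euler: 34^{36} ≡ 1 mod 63 since gcd(34, 63) = 1. 129 = 3×36 + 21. So 34^{129} ≡ 34^{21} ≡ 55 mod 63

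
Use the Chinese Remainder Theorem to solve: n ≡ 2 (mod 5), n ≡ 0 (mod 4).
M = 5 × 4 = 20. M₁ = 4, y₁ ≡ 4 (mod 5). M₂ = 5, y₂ ≡ 1 (mod 4). n = 2×4×4 + 0×5×1 ≡ 12 (mod 20)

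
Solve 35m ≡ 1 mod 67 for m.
Since 67 is prime, by Fermat 35^(-1) ≡ 35^{65} ≡ 23 mod 67. Verify: 35 × 23 = 805 ≡ 1 mod 67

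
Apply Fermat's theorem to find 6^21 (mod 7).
By Fermat: 6^{6} ≡ 1 (mod 7). 21 = 3×6 + 3. So 6^{21} ≡ 6^{3} ≡ 6 (mod 7)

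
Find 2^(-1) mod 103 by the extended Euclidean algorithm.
Extended GCD: 2(-51) + 103(1) = 1. So 2^(-1) ≡ -51 ≡ 52 mod 103. Verify: 2 × 52 = 104 ≡ 1 mod 103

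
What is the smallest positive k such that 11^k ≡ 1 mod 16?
Powers of 11 mod 16: 11^1≡11, 11^2≡9, 11^3≡3, 11^4≡1. So the order of 11 is 4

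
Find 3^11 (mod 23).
By repeated squaring (mod 23): 3^{1}≡3, 3^{2}≡9, 3^{4}≡12, 3^{8}≡6. Then 3^{11} = 3^{8+2+1} ≡ 6 × 9 × 3 ≡ 1 (mod 23)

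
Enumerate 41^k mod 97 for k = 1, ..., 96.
41^1, 41^2, ..., 41^{96} mod 97: [41, 32, 51, 54, 80, 79, 38, 6, 52, 95, 15, 33, 92, 86, 34, 36, 21, 85, 90, 4, 67, 31, 10, 22, 29, 25, 55, 24, 14, 89, 60, 35, 77, 53, 39, 47, 84, 49, 69, 16, 74, 27, 40, 88, 19, 3, 26, 96, 56, 65, 46, 43, 17, 18, 59, 91, 45, 2, 82, 64, 5, 11, 63, 61, 76, 12, 7, 93, 30, 66, 87, 75, 68, 72, 42, 73, 83, 8, 37, 62, 20, 44, 58, 50, 13, 48, 28, 81, 23, 70, 57, 9, 78, 94, 71, 1]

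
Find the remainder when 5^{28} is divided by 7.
By Fermat: 5^{6} ≡ 1 mod 7. 28 = 4×6 + 4. So 5^{28} ≡ 5^{4} ≡ 2 mod 7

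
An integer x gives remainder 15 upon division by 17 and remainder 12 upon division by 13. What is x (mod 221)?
M = 17 × 13 = 221. M₁ = 13, y₁ ≡ 4 (mod 17). M₂ = 17, y₂ ≡ 10 (mod 13). x = 15×13×4 + 12×17×10 ≡ 168 (mod 221)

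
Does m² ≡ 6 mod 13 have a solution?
By Euler's criterion: 6^{6} ≡ 12 mod 13. Since this equals -1 (≡ 12), 6 is not a QR.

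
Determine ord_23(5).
Powers of 5 mod 23: 5^1≡5, 5^2≡2, 5^3≡10, 5^4≡4, 5^5≡20, 5^6≡8, 5^7≡17, 5^8≡16, 5^9≡11, 5^10≡9, 5^11≡22, 5^12≡18, 5^13≡21, 5^14≡13, 5^15≡19, 5^16≡3, 5^17≡15, 5^18≡6, 5^19≡7, 5^20≡12, 5^21≡14, 5^22≡1. ord_23(5) = 22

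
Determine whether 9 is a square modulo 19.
By Euler's criterion: 9^{9} ≡ 1 (mod 19). Since this equals 1, 9 is a QR.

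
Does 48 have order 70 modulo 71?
48^{7} ≡ 1 (mod 71) and 7 < 70, so ord_71(48) = 7 ≠ 70 and 48 is not a primitive root.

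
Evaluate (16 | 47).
(16/47) = 16^{23} mod 47 = 1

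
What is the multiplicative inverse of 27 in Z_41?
Since 41 is prime, by Fermat 27^(-1) ≡ 27^{39} ≡ 38 (mod 41). Verify: 27 × 38 = 1026 ≡ 1 (mod 41)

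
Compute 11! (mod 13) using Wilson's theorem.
(12)! = (11)! × (12) ≡ -1 (mod 13). So (11)! ≡ -1 × (12)^(-1) ≡ (-1)×(-1) = 1 (mod 13)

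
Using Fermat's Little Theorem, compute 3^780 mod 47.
By Fermat: 3^{46} ≡ 1 (mod 47). 780 ≡ 44 (mod 46). So 3^{780} ≡ 3^{44} ≡ 21 (mod 47)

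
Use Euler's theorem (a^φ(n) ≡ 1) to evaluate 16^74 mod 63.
By Euler: 16^{36} ≡ 1 (mod 63) since gcd(16, 63) = 1. 74 = 2×36 + 2. So 16^{74} ≡ 16^{2} ≡ 4 (mod 63)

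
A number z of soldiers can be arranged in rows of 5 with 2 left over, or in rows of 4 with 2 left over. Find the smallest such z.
M = 5 × 4 = 20. M₁ = 4, y₁ ≡ 4 mod 5. M₂ = 5, y₂ ≡ 1 mod 4. z = 2×4×4 + 2×5×1 ≡ 2 mod 20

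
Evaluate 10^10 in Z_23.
By repeated squaring mod 23: 10^{1}≡10, 10^{2}≡8, 10^{4}≡18, 10^{8}≡2. Then 10^{10} = 10^{8+2} ≡ 2 × 8 ≡ 16 mod 23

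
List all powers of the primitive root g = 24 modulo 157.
24^1, 24^2, ..., 24^{156} mod 157: [24, 105, 8, 35, 55, 64, 123, 126, 41, 42, 66, 14, 22, 57, 112, 19, 142, 111, 152, 37, 103, 117, 139, 39, 151, 13, 155, 109, 104, 141, 87, 47, 29, 68, 62, 75, 73, 25, 129, 113, 43, 90, 119, 30, 92, 10, 83, 108, 80, 36, 79, 12, 131, 4, 96, 106, 32, 140, 63, 99, 21, 33, 7, 11, 107, 56, 88, 71, 134, 76, 97, 130, 137, 148, 98, 154, 85, 156, 133, 52, 149, 122, 102, 93, 34, 31, 116, 115, 91, 143, 135, 100, 45, 138, 15, 46, 5, 120, 54, 40, 18, 118, 6, 144, 2, 48, 53, 16, 70, 110, 128, 89, 95, 82, 84, 132, 28, 44, 114, 67, 38, 127, 65, 147, 74, 49, 77, 121, 78, 145, 26, 153, 61, 51, 125, 17, 94, 58, 136, 124, 150, 146, 50, 101, 69, 86, 23, 81, 60, 27, 20, 9, 59, 3, 72, 1]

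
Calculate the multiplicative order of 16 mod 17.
Powers of 16 mod 17: 16^1≡16, 16^2≡1. So the order of 16 is 2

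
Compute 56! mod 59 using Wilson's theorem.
(58)! = (56)! × (57) × (58) ≡ -1 mod 59. So (56)! ≡ -1 × [(58)(57)]^(-1) ≡ 29 mod 59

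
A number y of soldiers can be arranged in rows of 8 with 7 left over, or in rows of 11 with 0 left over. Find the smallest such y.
M = 8 × 11 = 88. M₁ = 11, y₁ ≡ 3 mod 8. M₂ = 8, y₂ ≡ 7 mod 11. y = 7×11×3 + 0×8×7 ≡ 55 mod 88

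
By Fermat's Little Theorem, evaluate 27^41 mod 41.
By Fermat: 27^{40} ≡ 1 mod 41. So 27^{41} = 27^{40} · 27^{1} ≡ 27^{1} ≡ 27 mod 41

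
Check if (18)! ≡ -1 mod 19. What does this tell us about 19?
(18)! mod 19 = 18. Since this equals -1 mod 19, Wilson confirms 19 is prime.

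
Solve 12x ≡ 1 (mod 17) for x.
Since 17 is prime, by Fermat 12^(-1) ≡ 12^{15} ≡ 10 (mod 17). Verify: 12 × 10 = 120 ≡ 1 (mod 17)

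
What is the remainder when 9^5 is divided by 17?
By repeated squaring (mod 17): 9^{1}≡9, 9^{2}≡13, 9^{4}≡16. Then 9^{5} = 9^{4+1} ≡ 16 × 9 ≡ 8 (mod 17)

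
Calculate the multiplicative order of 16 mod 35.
Powers of 16 mod 35: 16^1≡16, 16^2≡11, 16^3≡1. Order = 3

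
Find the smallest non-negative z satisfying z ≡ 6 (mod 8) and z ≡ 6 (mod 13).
M = 8 × 13 = 104. M₁ = 13, y₁ ≡ 5 (mod 8). M₂ = 8, y₂ ≡ 5 (mod 13). z = 6×13×5 + 6×8×5 ≡ 6 (mod 104)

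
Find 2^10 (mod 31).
By repeated squaring (mod 31): 2^{1}≡2, 2^{2}≡4, 2^{4}≡16, 2^{8}≡8. Then 2^{10} = 2^{8+2} ≡ 8 × 4 ≡ 1 (mod 31)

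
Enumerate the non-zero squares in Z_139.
Quadratic residues modulo 139: {1, 4, 5, 6, 7, 9, 11, 13, 16, 20, 24, 25, 28, 29, 30, 31, 34, 35, 36, 37, 38, 41, 42, 44, 45, 46, 47, 49, 51, 52, 54, 55, 57, 63, 64, 65, 66, 67, 69, 71, 77, 78, 79, 80, 81, 83, 86, 89, 91, 96, 99, 100, 106, 107, 112, 113, 116, 117, 118, 120, 121, 122, 124, 125, 127, 129, 131, 136, 137}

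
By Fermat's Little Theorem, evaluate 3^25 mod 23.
By Fermat: 3^{22} ≡ 1 mod 23. So 3^{25} = 3^{22} · 3^{3} ≡ 3^{3} ≡ 4 mod 23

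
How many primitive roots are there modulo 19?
A prime p has φ(p-1) primitive roots; here φ(18) = 6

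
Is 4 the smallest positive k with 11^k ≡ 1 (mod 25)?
Powers of 11 mod 25: 11^1≡11, 11^2≡21, 11^3≡6, 11^4≡16, 11^5≡1. 11^4≡16≢1, so ord ≠ 4. No, the actual order is 5.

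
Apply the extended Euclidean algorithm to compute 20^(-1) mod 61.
Extended GCD: 20(-3) + 61(1) = 1. So 20^(-1) ≡ -3 ≡ 58 mod 61. Verify: 20 × 58 = 1160 ≡ 1 mod 61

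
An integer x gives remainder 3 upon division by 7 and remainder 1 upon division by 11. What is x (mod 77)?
M = 7 × 11 = 77. M₁ = 11, y₁ ≡ 2 (mod 7). M₂ = 7, y₂ ≡ 8 (mod 11). x = 3×11×2 + 1×7×8 ≡ 45 (mod 77)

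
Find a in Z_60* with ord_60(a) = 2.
11 has order 2 mod 60 since 11^{2} ≡ 1 mod 60 and no smaller power works.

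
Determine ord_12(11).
Powers of 11 mod 12: 11^1≡11, 11^2≡1. Order = 2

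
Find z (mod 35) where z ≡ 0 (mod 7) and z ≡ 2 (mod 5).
M = 7 × 5 = 35. M₁ = 5, y₁ ≡ 3 (mod 7). M₂ = 7, y₂ ≡ 3 (mod 5). z = 0×5×3 + 2×7×3 ≡ 7 (mod 35)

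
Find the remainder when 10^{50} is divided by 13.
By Fermat: 10^{12} ≡ 1 (mod 13). 50 = 4×12 + 2. So 10^{50} ≡ 10^{2} ≡ 9 (mod 13)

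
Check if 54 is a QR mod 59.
By Euler's criterion: 54^{29} ≡ 58 mod 59. Since this equals -1 (≡ 58), 54 is not a QR.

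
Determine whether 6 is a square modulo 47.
By Euler's criterion: 6^{23} ≡ 1 mod 47. Since this equals 1, 6 is a QR.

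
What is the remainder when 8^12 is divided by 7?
Using Fermat: 8^{6} ≡ 1 (mod 7). 12 ≡ 0 (mod 6). So 8^{12} ≡ 8^{0} ≡ 1 (mod 7)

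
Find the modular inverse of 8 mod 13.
Since 13 is prime, by Fermat 8^(-1) ≡ 8^{11} ≡ 5 (mod 13). Verify: 8 × 5 = 40 ≡ 1 (mod 13)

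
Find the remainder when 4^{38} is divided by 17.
By Fermat: 4^{16} ≡ 1 mod 17. 38 = 2×16 + 6. So 4^{38} ≡ 4^{6} ≡ 16 mod 17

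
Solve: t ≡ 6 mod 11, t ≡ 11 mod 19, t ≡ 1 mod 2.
M = 11 × 19 × 2 = 418. M₁ = 38, y₁ ≡ 9 mod 11. M₂ = 22, y₂ ≡ 13 mod 19. M₃ = 209, y₃ ≡ 1 mod 2. t = 6×38×9 + 11×22×13 + 1×209×1 ≡ 391 mod 418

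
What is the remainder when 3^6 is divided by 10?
By repeated squaring (mod 10): 3^{1}≡3, 3^{2}≡9, 3^{4}≡1. Then 3^{6} = 3^{4+2} ≡ 1 × 9 ≡ 9 (mod 10)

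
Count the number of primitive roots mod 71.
Number of primitive roots mod 71 = φ(p-1) = φ(70) = 24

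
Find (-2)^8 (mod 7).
Using Fermat: (-2)^{6} ≡ 1 (mod 7). 8 ≡ 2 (mod 6). So (-2)^{8} ≡ (-2)^{2} ≡ 4 (mod 7)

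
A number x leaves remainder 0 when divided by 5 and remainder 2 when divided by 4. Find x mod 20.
M = 5 × 4 = 20. M₁ = 4, y₁ ≡ 4 mod 5. M₂ = 5, y₂ ≡ 1 mod 4. x = 0×4×4 + 2×5×1 ≡ 10 mod 20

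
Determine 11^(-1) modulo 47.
Since 47 is prime, by Fermat 11^(-1) ≡ 11^{45} ≡ 30 (mod 47). Verify: 11 × 30 = 330 ≡ 1 (mod 47)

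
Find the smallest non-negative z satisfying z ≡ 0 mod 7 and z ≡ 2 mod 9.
M = 7 × 9 = 63. M₁ = 9, y₁ ≡ 4 mod 7. M₂ = 7, y₂ ≡ 4 mod 9. z = 0×9×4 + 2×7×4 ≡ 56 mod 63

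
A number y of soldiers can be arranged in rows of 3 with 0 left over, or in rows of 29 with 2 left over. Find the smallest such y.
M = 3 × 29 = 87. M₁ = 29, y₁ ≡ 2 (mod 3). M₂ = 3, y₂ ≡ 10 (mod 29). y = 0×29×2 + 2×3×10 ≡ 60 (mod 87)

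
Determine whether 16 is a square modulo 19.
By Euler's criterion: 16^{9} ≡ 1 mod 19. Since this equals 1, 16 is a QR.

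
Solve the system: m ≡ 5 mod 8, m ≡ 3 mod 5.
M = 8 × 5 = 40. M₁ = 5, y₁ ≡ 5 mod 8. M₂ = 8, y₂ ≡ 2 mod 5. m = 5×5×5 + 3×8×2 ≡ 13 mod 40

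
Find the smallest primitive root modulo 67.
g = 2. For each prime q|66: 2^{33}≡66, 2^{22}≡37, 2^{6}≡64, none ≡ 1, so ord_67(2) = 66 and 2 is a primitive root.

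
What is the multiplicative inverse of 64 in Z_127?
Since 127 is prime, by Fermat 64^(-1) ≡ 64^{125} ≡ 2 mod 127. Verify: 64 × 2 = 128 ≡ 1 mod 127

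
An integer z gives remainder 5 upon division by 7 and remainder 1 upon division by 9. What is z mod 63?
M = 7 × 9 = 63. M₁ = 9, y₁ ≡ 4 mod 7. M₂ = 7, y₂ ≡ 4 mod 9. z = 5×9×4 + 1×7×4 ≡ 19 mod 63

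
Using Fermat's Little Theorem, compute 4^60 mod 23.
By Fermat: 4^{22} ≡ 1 (mod 23). 60 = 2×22 + 16. So 4^{60} ≡ 4^{16} ≡ 12 (mod 23)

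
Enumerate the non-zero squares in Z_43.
Squares in Z_43*: {1, 4, 6, 9, 10, 11, 13, 14, 15, 16, 17, 21, 23, 24, 25, 31, 35, 36, 38, 40, 41}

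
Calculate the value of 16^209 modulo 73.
Using Fermat: 16^{72} ≡ 1 mod 73. 209 ≡ 65 mod 72. So 16^{209} ≡ 16^{65} ≡ 37 mod 73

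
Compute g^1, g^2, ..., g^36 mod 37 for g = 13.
13^1, 13^2, ..., 13^{36} mod 37: [13, 21, 14, 34, 35, 11, 32, 9, 6, 4, 15, 10, 19, 25, 29, 7, 17, 36, 24, 16, 23, 3, 2, 26, 5, 28, 31, 33, 22, 27, 18, 12, 8, 30, 20, 1]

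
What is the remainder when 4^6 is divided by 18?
By repeated squaring (mod 18): 4^{1}≡4, 4^{2}≡16, 4^{4}≡4. Then 4^{6} = 4^{4+2} ≡ 4 × 16 ≡ 10 (mod 18)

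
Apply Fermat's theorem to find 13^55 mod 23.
By Fermat: 13^{22} ≡ 1 mod 23. 55 = 2×22 + 11. So 13^{55} ≡ 13^{11} ≡ 1 mod 23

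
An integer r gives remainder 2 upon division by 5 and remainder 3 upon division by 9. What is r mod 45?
M = 5 × 9 = 45. M₁ = 9, y₁ ≡ 4 mod 5. M₂ = 5, y₂ ≡ 2 mod 9. r = 2×9×4 + 3×5×2 ≡ 12 mod 45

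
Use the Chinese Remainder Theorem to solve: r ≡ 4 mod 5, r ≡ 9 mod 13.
M = 5 × 13 = 65. M₁ = 13, y₁ ≡ 2 mod 5. M₂ = 5, y₂ ≡ 8 mod 13. r = 4×13×2 + 9×5×8 ≡ 9 mod 65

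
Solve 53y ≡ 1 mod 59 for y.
Since 59 is prime, by Fermat 53^(-1) ≡ 53^{57} ≡ 49 mod 59. Verify: 53 × 49 = 2597 ≡ 1 mod 59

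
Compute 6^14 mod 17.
By repeated squaring (mod 17): 6^{1}≡6, 6^{2}≡2, 6^{4}≡4, 6^{8}≡16. Then 6^{14} = 6^{8+4+2} ≡ 16 × 4 × 2 ≡ 9 (mod 17)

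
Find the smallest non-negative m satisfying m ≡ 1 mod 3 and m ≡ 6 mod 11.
M = 3 × 11 = 33. M₁ = 11, y₁ ≡ 2 mod 3. M₂ = 3, y₂ ≡ 4 mod 11. m = 1×11×2 + 6×3×4 ≡ 28 mod 33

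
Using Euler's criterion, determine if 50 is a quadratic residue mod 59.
By Euler's criterion: 50^{29} ≡ 58 mod 59. Since this equals -1 (≡ 58), 50 is not a QR.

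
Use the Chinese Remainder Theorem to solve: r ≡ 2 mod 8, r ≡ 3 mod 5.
M = 8 × 5 = 40. M₁ = 5, y₁ ≡ 5 mod 8. M₂ = 8, y₂ ≡ 2 mod 5. r = 2×5×5 + 3×8×2 ≡ 18 mod 40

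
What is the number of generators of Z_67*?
A prime p has φ(p-1) primitive roots; here φ(66) = 20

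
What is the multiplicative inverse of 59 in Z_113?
Since 113 is prime, by Fermat 59^(-1) ≡ 59^{111} ≡ 23 (mod 113). Verify: 59 × 23 = 1357 ≡ 1 (mod 113)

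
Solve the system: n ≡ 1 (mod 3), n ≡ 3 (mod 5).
M = 3 × 5 = 15. M₁ = 5, y₁ ≡ 2 (mod 3). M₂ = 3, y₂ ≡ 2 (mod 5). n = 1×5×2 + 3×3×2 ≡ 13 (mod 15)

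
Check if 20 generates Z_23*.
ord_23(20) divides 22. For each prime q|22: 20^{11}≡22, 20^{2}≡9, none ≡ 1. So 20 has order 22 and is a primitive root mod 23.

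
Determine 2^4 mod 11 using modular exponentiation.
2^{4} = 16 ≡ 5 (mod 11)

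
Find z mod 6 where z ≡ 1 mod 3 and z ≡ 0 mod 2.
M = 3 × 2 = 6. M₁ = 2, y₁ ≡ 2 mod 3. M₂ = 3, y₂ ≡ 1 mod 2. z = 1×2×2 + 0×3×1 ≡ 4 mod 6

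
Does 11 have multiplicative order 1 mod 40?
Powers of 11 mod 40: 11^1≡11, 11^2≡1. 11^1≡11≢1, so ord ≠ 1. No, the actual order is 2.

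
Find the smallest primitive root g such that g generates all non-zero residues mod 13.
g = 2. Powers: [2, 4, 8, 3, 6, 12, ...] generates all 12 non-zero residues.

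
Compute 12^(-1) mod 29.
Since 29 is prime, by Fermat 12^(-1) ≡ 12^{27} ≡ 17 mod 29. Verify: 12 × 17 = 204 ≡ 1 mod 29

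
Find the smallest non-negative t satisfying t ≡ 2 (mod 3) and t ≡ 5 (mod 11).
M = 3 × 11 = 33. M₁ = 11, y₁ ≡ 2 (mod 3). M₂ = 3, y₂ ≡ 4 (mod 11). t = 2×11×2 + 5×3×4 ≡ 5 (mod 33)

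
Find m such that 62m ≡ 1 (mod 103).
Since 103 is prime, by Fermat 62^(-1) ≡ 62^{101} ≡ 5 (mod 103). Verify: 62 × 5 = 310 ≡ 1 (mod 103)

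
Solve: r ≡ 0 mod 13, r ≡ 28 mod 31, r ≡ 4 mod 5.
M = 13 × 31 × 5 = 2015. M₁ = 155, y₁ ≡ 12 mod 13. M₂ = 65, y₂ ≡ 21 mod 31. M₃ = 403, y₃ ≡ 2 mod 5. r = 0×155×12 + 28×65×21 + 4×403×2 ≡ 1144 mod 2015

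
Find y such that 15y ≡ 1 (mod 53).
Since 53 is prime, by Fermat 15^(-1) ≡ 15^{51} ≡ 46 (mod 53). Verify: 15 × 46 = 690 ≡ 1 (mod 53)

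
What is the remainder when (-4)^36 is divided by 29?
Using Fermat: (-4)^{28} ≡ 1 mod 29. 36 ≡ 8 mod 28. So (-4)^{36} ≡ (-4)^{8} ≡ 25 mod 29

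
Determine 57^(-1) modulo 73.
Since 73 is prime, by Fermat 57^(-1) ≡ 57^{71} ≡ 41 mod 73. Verify: 57 × 41 = 2337 ≡ 1 mod 73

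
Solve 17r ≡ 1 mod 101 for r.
Since 101 is prime, by Fermat 17^(-1) ≡ 17^{99} ≡ 6 mod 101. Verify: 17 × 6 = 102 ≡ 1 mod 101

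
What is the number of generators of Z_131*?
Number of primitive roots mod 131 = φ(p-1) = φ(130) = 48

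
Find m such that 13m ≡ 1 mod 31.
Since 31 is prime, by Fermat 13^(-1) ≡ 13^{29} ≡ 12 mod 31. Verify: 13 × 12 = 156 ≡ 1 mod 31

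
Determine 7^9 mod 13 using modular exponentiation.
By repeated squaring mod 13: 7^{1}≡7, 7^{2}≡10, 7^{4}≡9, 7^{8}≡3. Then 7^{9} = 7^{8+1} ≡ 3 × 7 ≡ 8 mod 13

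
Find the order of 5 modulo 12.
Powers of 5 mod 12: 5^1≡5, 5^2≡1. So the order of 5 is 2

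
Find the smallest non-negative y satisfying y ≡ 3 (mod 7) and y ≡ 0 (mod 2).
M = 7 × 2 = 14. M₁ = 2, y₁ ≡ 4 (mod 7). M₂ = 7, y₂ ≡ 1 (mod 2). y = 3×2×4 + 0×7×1 ≡ 10 (mod 14)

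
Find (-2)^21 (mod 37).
By repeated squaring (mod 37): (-2)^{1}≡35, (-2)^{2}≡4, (-2)^{4}≡16, (-2)^{8}≡34, (-2)^{16}≡9. Then (-2)^{21} = (-2)^{16+4+1} ≡ 9 × 16 × 35 ≡ 8 (mod 37)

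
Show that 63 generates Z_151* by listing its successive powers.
63^1, 63^2, ..., 63^{150} mod 151: [63, 43, 142, 37, 66, 81, 120, 10, 26, 128, 61, 68, 56, 55, 143, 100, 109, 72, 6, 76, 107, 97, 71, 94, 33, 116, 60, 5, 13, 64, 106, 34, 28, 103, 147, 50, 130, 36, 3, 38, 129, 124, 111, 47, 92, 58, 30, 78, 82, 32, 53, 17, 14, 127, 149, 25, 65, 18, 77, 19, 140, 62, 131, 99, 46, 29, 15, 39, 41, 16, 102, 84, 7, 139, 150, 88, 108, 9, 114, 85, 70, 31, 141, 125, 23, 90, 83, 95, 96, 8, 51, 42, 79, 145, 75, 44, 54, 80, 57, 118, 35, 91, 146, 138, 87, 45, 117, 123, 48, 4, 101, 21, 115, 148, 113, 22, 27, 40, 104, 59, 93, 121, 73, 69, 119, 98, 134, 137, 24, 2, 126, 86, 133, 74, 132, 11, 89, 20, 52, 105, 122, 136, 112, 110, 135, 49, 67, 144, 12, 1]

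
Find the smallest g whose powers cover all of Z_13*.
g = 2. For each prime q|12: 2^{6}≡12, 2^{4}≡3, none ≡ 1, so ord_13(2) = 12 and 2 is a primitive root.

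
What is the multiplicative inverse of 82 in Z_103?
Since 103 is prime, by Fermat 82^(-1) ≡ 82^{101} ≡ 49 mod 103. Verify: 82 × 49 = 4018 ≡ 1 mod 103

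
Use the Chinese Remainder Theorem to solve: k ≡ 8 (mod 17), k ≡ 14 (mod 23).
M = 17 × 23 = 391. M₁ = 23, y₁ ≡ 3 (mod 17). M₂ = 17, y₂ ≡ 19 (mod 23). k = 8×23×3 + 14×17×19 ≡ 382 (mod 391)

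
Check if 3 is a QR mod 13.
By Euler's criterion: 3^{6} ≡ 1 mod 13. Since this equals 1, 3 is a QR.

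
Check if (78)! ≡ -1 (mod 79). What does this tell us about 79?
(78)! mod 79 = 78. Since this equals -1 (mod 79), Wilson confirms 79 is prime.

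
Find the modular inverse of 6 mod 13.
Since 13 is prime, by Fermat 6^(-1) ≡ 6^{11} ≡ 11 mod 13. Verify: 6 × 11 = 66 ≡ 1 mod 13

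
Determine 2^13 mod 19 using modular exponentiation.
By repeated squaring (mod 19): 2^{1}≡2, 2^{2}≡4, 2^{4}≡16, 2^{8}≡9. Then 2^{13} = 2^{8+4+1} ≡ 9 × 16 × 2 ≡ 3 (mod 19)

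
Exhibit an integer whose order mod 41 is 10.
4 has order 10 mod 41 since 4^{10} ≡ 1 mod 41 and no smaller power works.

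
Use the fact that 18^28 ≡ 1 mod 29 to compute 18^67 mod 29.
By Fermat: 18^{28} ≡ 1 mod 29. 67 = 2×28 + 11. So 18^{67} ≡ 18^{11} ≡ 19 mod 29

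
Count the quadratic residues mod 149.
The squaring map on Z_149* is 2-to-1, so there are (148)/2 = 74 QRs.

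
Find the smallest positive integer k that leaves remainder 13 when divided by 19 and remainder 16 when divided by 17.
M = 19 × 17 = 323. M₁ = 17, y₁ ≡ 9 (mod 19). M₂ = 19, y₂ ≡ 9 (mod 17). k = 13×17×9 + 16×19×9 ≡ 203 (mod 323)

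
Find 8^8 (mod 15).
By repeated squaring (mod 15): 8^{1}≡8, 8^{2}≡4, 8^{4}≡1, 8^{8}≡1. So 8^{8} ≡ 1 (mod 15)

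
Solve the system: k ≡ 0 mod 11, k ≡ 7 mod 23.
M = 11 × 23 = 253. M₁ = 23, y₁ ≡ 1 mod 11. M₂ = 11, y₂ ≡ 21 mod 23. k = 0×23×1 + 7×11×21 ≡ 99 mod 253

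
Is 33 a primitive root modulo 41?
33^{20} ≡ 1 (mod 41) and 20 < 40, so ord_41(33) = 20 ≠ 40 and 33 is not a primitive root.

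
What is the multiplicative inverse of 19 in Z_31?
Since 31 is prime, by Fermat 19^(-1) ≡ 19^{29} ≡ 18 (mod 31). Verify: 19 × 18 = 342 ≡ 1 (mod 31)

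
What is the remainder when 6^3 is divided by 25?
6^{3} = 216 ≡ 16 mod 25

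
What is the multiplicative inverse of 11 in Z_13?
Since 13 is prime, by Fermat 11^(-1) ≡ 11^{11} ≡ 6 mod 13. Verify: 11 × 6 = 66 ≡ 1 mod 13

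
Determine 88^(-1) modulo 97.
Since 97 is prime, by Fermat 88^(-1) ≡ 88^{95} ≡ 43 mod 97. Verify: 88 × 43 = 3784 ≡ 1 mod 97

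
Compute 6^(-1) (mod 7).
Since 7 is prime, by Fermat 6^(-1) ≡ 6^{5} ≡ 6 (mod 7). Verify: 6 × 6 = 36 ≡ 1 (mod 7)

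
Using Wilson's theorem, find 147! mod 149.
(148)! = (147)! × (148) ≡ -1 (mod 149). So (147)! ≡ -1 × (148)^(-1) ≡ (-1)×(-1) = 1 (mod 149)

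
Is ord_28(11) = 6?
Powers of 11 mod 28: 11^1≡11, 11^2≡9, 11^3≡15, 11^4≡25, 11^5≡23, 11^6≡1. First k with 11^k≡1 is k=6. Yes, ord_28(11) = 6.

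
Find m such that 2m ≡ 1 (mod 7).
Since 7 is prime, by Fermat 2^(-1) ≡ 2^{5} ≡ 4 (mod 7). Verify: 2 × 4 = 8 ≡ 1 (mod 7)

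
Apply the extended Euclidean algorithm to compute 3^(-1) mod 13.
Extended GCD: 3(-4) + 13(1) = 1. So 3^(-1) ≡ -4 ≡ 9 mod 13. Verify: 3 × 9 = 27 ≡ 1 mod 13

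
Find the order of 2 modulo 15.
Powers of 2 mod 15: 2^1≡2, 2^2≡4, 2^3≡8, 2^4≡1. So the order of 2 is 4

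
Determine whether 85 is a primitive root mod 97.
85^{16} ≡ 1 mod 97 and 16 < 96, so ord_97(85) = 16 ≠ 96 and 85 is not a primitive root.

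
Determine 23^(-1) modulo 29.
Since 29 is prime, by Fermat 23^(-1) ≡ 23^{27} ≡ 24 mod 29. Verify: 23 × 24 = 552 ≡ 1 mod 29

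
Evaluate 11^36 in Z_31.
Using Fermat: 11^{30} ≡ 1 (mod 31). 36 ≡ 6 (mod 30). So 11^{36} ≡ 11^{6} ≡ 4 (mod 31)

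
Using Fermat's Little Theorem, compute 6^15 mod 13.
By Fermat: 6^{12} ≡ 1 mod 13. So 6^{15} = 6^{12} · 6^{3} ≡ 6^{3} ≡ 8 mod 13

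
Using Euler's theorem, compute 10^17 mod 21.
By Euler: 10^{12} ≡ 1 mod 21 since gcd(10, 21) = 1. 17 = 1×12 + 5. So 10^{17} ≡ 10^{5} ≡ 19 mod 21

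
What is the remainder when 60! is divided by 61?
By Wilson's theorem, (60)! ≡ -1 ≡ 60 mod 61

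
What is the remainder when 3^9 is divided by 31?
By repeated squaring (mod 31): 3^{1}≡3, 3^{2}≡9, 3^{4}≡19, 3^{8}≡20. Then 3^{9} = 3^{8+1} ≡ 20 × 3 ≡ 29 (mod 31)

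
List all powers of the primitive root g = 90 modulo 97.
90^1, 90^2, ..., 90^{96} mod 97: [90, 49, 45, 73, 71, 85, 84, 91, 42, 94, 21, 47, 59, 72, 78, 36, 39, 18, 68, 9, 34, 53, 17, 75, 57, 86, 77, 43, 87, 70, 92, 35, 46, 66, 23, 33, 60, 65, 30, 81, 15, 89, 56, 93, 28, 95, 14, 96, 7, 48, 52, 24, 26, 12, 13, 6, 55, 3, 76, 50, 38, 25, 19, 61, 58, 79, 29, 88, 63, 44, 80, 22, 40, 11, 20, 54, 10, 27, 5, 62, 51, 31, 74, 64, 37, 32, 67, 16, 82, 8, 41, 4, 69, 2, 83, 1]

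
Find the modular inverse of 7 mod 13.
Since 13 is prime, by Fermat 7^(-1) ≡ 7^{11} ≡ 2 (mod 13). Verify: 7 × 2 = 14 ≡ 1 (mod 13)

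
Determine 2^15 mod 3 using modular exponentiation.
Using Fermat: 2^{2} ≡ 1 mod 3. 15 ≡ 1 mod 2. So 2^{15} ≡ 2^{1} ≡ 2 mod 3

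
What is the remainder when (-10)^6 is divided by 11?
By repeated squaring mod 11: (-10)^{1}≡1, (-10)^{2}≡1, (-10)^{4}≡1. Then (-10)^{6} = (-10)^{4+2} ≡ 1 × 1 ≡ 1 mod 11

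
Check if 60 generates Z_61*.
60^{2} ≡ 1 (mod 61) and 2 < 60, so ord_61(60) = 2 ≠ 60 and 60 is not a primitive root.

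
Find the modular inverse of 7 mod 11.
Since 11 is prime, by Fermat 7^(-1) ≡ 7^{9} ≡ 8 mod 11. Verify: 7 × 8 = 56 ≡ 1 mod 11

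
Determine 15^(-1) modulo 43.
Since 43 is prime, by Fermat 15^(-1) ≡ 15^{41} ≡ 23 mod 43. Verify: 15 × 23 = 345 ≡ 1 mod 43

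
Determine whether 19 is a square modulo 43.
By Euler's criterion: 19^{21} ≡ 42 (mod 43). Since this equals -1 (≡ 42), 19 is not a QR.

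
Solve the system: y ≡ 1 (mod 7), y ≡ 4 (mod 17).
M = 7 × 17 = 119. M₁ = 17, y₁ ≡ 5 (mod 7). M₂ = 7, y₂ ≡ 5 (mod 17). y = 1×17×5 + 4×7×5 ≡ 106 (mod 119)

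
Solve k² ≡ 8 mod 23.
The square roots of 8 mod 23 are 13 and 10. Verify: 13² = 169 ≡ 8 mod 23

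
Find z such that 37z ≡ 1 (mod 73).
Since 73 is prime, by Fermat 37^(-1) ≡ 37^{71} ≡ 2 (mod 73). Verify: 37 × 2 = 74 ≡ 1 (mod 73)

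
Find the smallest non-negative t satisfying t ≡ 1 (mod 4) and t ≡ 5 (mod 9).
M = 4 × 9 = 36. M₁ = 9, y₁ ≡ 1 (mod 4). M₂ = 4, y₂ ≡ 7 (mod 9). t = 1×9×1 + 5×4×7 ≡ 5 (mod 36)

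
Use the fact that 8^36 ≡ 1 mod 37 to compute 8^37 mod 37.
By Fermat: 8^{36} ≡ 1 mod 37. So 8^{37} = 8^{36} · 8^{1} ≡ 8^{1} ≡ 8 mod 37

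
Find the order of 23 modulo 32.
Powers of 23 mod 32: 23^1≡23, 23^2≡17, 23^3≡7, 23^4≡1. Order = 4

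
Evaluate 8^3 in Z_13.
8^{3} = 512 ≡ 5 mod 13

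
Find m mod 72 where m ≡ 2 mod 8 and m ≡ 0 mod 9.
M = 8 × 9 = 72. M₁ = 9, y₁ ≡ 1 mod 8. M₂ = 8, y₂ ≡ 8 mod 9. m = 2×9×1 + 0×8×8 ≡ 18 mod 72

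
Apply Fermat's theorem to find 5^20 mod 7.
By Fermat: 5^{6} ≡ 1 mod 7. 20 = 3×6 + 2. So 5^{20} ≡ 5^{2} ≡ 4 mod 7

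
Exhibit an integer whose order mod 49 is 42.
3 has order 42 mod 49 since 3^{42} ≡ 1 mod 49 and no smaller power works.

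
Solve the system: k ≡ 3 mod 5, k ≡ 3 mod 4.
M = 5 × 4 = 20. M₁ = 4, y₁ ≡ 4 mod 5. M₂ = 5, y₂ ≡ 1 mod 4. k = 3×4×4 + 3×5×1 ≡ 3 mod 20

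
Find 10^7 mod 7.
Using Fermat: 10^{6} ≡ 1 mod 7. 7 ≡ 1 mod 6. So 10^{7} ≡ 10^{1} ≡ 3 mod 7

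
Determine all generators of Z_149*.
There are φ(148) = 72 primitive roots mod 149: {2, 3, 8, 10, 11, 12, 13, 14, 15, 18, 21, 23, 27, 32, 34, 38, 40, 41, 43, 48, 50, 51, 52, 55, 56, 57, 58, 59, 60, 62, 65, 66, 70, 71, 72, 74, 75, 77, 78, 79, 83, 84, 87, 89, 90, 91, 92, 93, 94, 97, 98, 99, 101, 106, 108, 109, 111, 115, 117, 122, 126, 128, 131, 134, 135, 136, 137, 138, 139, 141, 146, 147}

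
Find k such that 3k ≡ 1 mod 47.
Since 47 is prime, by Fermat 3^(-1) ≡ 3^{45} ≡ 16 mod 47. Verify: 3 × 16 = 48 ≡ 1 mod 47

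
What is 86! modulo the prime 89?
(88)! = (86)! × (87) × (88) ≡ -1 mod 89. So (86)! ≡ -1 × [(88)(87)]^(-1) ≡ 44 mod 89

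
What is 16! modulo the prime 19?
(18)! = (16)! × (17) × (18) ≡ -1 mod 19. So (16)! ≡ -1 × [(18)(17)]^(-1) ≡ 9 mod 19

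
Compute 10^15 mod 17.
By repeated squaring mod 17: 10^{1}≡10, 10^{2}≡15, 10^{4}≡4, 10^{8}≡16. Then 10^{15} = 10^{8+4+2+1} ≡ 16 × 4 × 15 × 10 ≡ 12 mod 17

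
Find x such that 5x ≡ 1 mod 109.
Since 109 is prime, by Fermat 5^(-1) ≡ 5^{107} ≡ 22 mod 109. Verify: 5 × 22 = 110 ≡ 1 mod 109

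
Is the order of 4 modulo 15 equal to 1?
Powers of 4 mod 15: 4^1≡4, 4^2≡1. 4^1≡4≢1, so ord ≠ 1. No, the actual order is 2.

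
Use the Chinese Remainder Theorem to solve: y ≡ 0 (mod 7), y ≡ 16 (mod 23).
M = 7 × 23 = 161. M₁ = 23, y₁ ≡ 4 (mod 7). M₂ = 7, y₂ ≡ 10 (mod 23). y = 0×23×4 + 16×7×10 ≡ 154 (mod 161)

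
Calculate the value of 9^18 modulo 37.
By repeated squaring (mod 37): 9^{1}≡9, 9^{2}≡7, 9^{4}≡12, 9^{8}≡33, 9^{16}≡16. Then 9^{18} = 9^{16+2} ≡ 16 × 7 ≡ 1 (mod 37)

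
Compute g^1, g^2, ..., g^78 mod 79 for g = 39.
39^1, 39^2, ..., 39^{78} mod 79: [39, 20, 69, 5, 37, 21, 29, 25, 27, 26, 66, 46, 56, 51, 14, 72, 43, 18, 70, 44, 57, 11, 34, 62, 48, 55, 12, 73, 3, 38, 60, 49, 15, 32, 63, 8, 75, 2, 78, 40, 59, 10, 74, 42, 58, 50, 54, 52, 53, 13, 33, 23, 28, 65, 7, 36, 61, 9, 35, 22, 68, 45, 17, 31, 24, 67, 6, 76, 41, 19, 30, 64, 47, 16, 71, 4, 77, 1]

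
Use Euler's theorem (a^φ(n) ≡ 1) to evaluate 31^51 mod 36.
By Euler: 31^{12} ≡ 1 mod 36 since gcd(31, 36) = 1. 51 = 4×12 + 3. So 31^{51} ≡ 31^{3} ≡ 19 mod 36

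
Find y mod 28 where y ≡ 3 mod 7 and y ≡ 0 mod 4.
M = 7 × 4 = 28. M₁ = 4, y₁ ≡ 2 mod 7. M₂ = 7, y₂ ≡ 3 mod 4. y = 3×4×2 + 0×7×3 ≡ 24 mod 28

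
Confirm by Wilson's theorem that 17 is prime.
(16)! mod 17 = 16. Since this equals -1 (mod 17), Wilson confirms 17 is prime.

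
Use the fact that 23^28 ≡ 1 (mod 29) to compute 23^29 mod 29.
By Fermat: 23^{28} ≡ 1 (mod 29). So 23^{29} = 23^{28} · 23^{1} ≡ 23^{1} ≡ 23 (mod 29)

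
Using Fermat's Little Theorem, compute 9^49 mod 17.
By Fermat: 9^{16} ≡ 1 mod 17. 49 = 3×16 + 1. So 9^{49} ≡ 9^{1} ≡ 9 mod 17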